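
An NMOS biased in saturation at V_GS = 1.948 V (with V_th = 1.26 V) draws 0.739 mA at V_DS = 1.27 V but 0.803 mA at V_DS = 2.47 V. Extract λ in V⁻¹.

λ = 0.0795 V⁻¹

With V_GS fixed, I_D ∝ (1 + λ V_DS) in saturation, so I_D2/I_D1 = (1 + λ V_DS2)/(1 + λ V_DS1).
0.803/0.739 = 1.087 = (1 + 2.47 λ)/(1 + 1.27 λ).
Solving: λ (I_D1 V_DS2 − I_D2 V_DS1) = I_D2 − I_D1, so λ = (0.803 − 0.739) / (0.739 × 2.47 − 0.803 × 1.27) = 0.064 / 0.806 = 0.0795 V⁻¹.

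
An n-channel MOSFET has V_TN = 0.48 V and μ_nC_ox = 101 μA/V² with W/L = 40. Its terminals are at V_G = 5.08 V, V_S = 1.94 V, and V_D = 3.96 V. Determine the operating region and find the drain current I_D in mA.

V_GS = V_G − V_S = 5.08 − 1.94 = 3.14 V; V_DS = V_D − V_S = 3.96 − 1.94 = 2.02 V.
k_n = μ_nC_ox · (W/L) = 4.04 mA/V².
V_ov = V_GS − V_TN = 3.14 − 0.48 = 2.66 V.
Since V_DS = 2.02 V < V_ov = 2.66 V, the device is in the triode region.
I_D = k_n [V_ov · V_DS − ½ V_DS²] = 4.04 × [2.66 × 2.02 − 0.5 × 2.02²] = 13.5 mA.

Triode; I_D = 13.5 mA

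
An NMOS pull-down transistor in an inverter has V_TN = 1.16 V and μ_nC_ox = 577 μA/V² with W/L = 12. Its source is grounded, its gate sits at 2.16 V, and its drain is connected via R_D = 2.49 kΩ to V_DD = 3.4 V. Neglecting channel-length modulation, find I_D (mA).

I_D = 1.28 mA

V_GS = V_G = 2.16 V, so V_ov = 2.16 − 1.16 = 1 V.
k_n = μ_nC_ox · (W/L) = 6.924 mA/V².
Assume saturation: I_D = ½ k_n V_ov² = 0.5 × 6.924 × 1² = 3.46 mA, giving V_DS = V_DD − I_D R_D = 3.4 − 3.46 × 2.49 = -5.22 V.
But -5.22 V < V_ov = 1 V, so the device is actually in triode.
In triode I_D = k_n[V_ov V_DS − ½ V_DS²] and I_D = (V_DD − V_DS)/R_D. Equating: 8.62 V_DS² − 18.24 V_DS + 3.4 = 0, giving V_DS = 0.207 V (the root below V_ov).
I_D = (3.4 − 0.207) / 2.49 = 1.28 mA.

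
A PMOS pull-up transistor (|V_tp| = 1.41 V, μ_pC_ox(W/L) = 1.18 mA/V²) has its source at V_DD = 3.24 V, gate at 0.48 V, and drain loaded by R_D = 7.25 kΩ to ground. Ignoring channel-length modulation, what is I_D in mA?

I_D = 0.407 mA

V_SG = V_DD − V_G = 3.24 − 0.48 = 2.76 V, so V_ov = 2.76 − 1.41 = 1.35 V.
Assume saturation: I_D = ½ k_p V_ov² = 0.5 × 1.18 × 1.35² = 1.08 mA, giving V_SD = V_DD − I_D R_D = 3.24 − 1.08 × 7.25 = -4.56 V.
But -4.56 V < V_ov = 1.35 V, so the device is actually in triode.
In triode I_D = k_p[V_ov V_SD − ½ V_SD²] and I_D = (V_DD − V_SD)/R_D. Equating: 4.28 V_SD² − 12.55 V_SD + 3.24 = 0, giving V_SD = 0.286 V (the root below V_ov).
I_D = (3.24 − 0.286) / 7.25 = 0.407 mA.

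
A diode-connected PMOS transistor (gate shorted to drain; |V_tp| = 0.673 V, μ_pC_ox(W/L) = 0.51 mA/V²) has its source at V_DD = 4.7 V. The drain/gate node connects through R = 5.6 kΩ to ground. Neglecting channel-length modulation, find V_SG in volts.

With gate tied to drain, V_SG = V_SD ≥ V_SG − |V_tp|, so the device is in saturation.
KCL at the drain: ½ k_p (V_SG − |V_tp|)² = (V_DD − V_SG)/R.
Let x = V_SG − 0.673. Then 1.43 x² + x − 4.027 = 0, giving x = 1.37 V (positive root), so V_SG = 2.04 V.
I_D = (V_DD − V_SG)/R = (4.7 − 2.04) / 5.6 = 0.475 mA.

V_SG = 2.04 V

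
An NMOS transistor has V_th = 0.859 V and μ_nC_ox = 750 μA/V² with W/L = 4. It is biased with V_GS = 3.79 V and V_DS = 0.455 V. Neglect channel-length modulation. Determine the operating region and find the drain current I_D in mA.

Triode; I_D = 3.69 mA

k_n = μ_nC_ox · (W/L) = 3 mA/V².
V_ov = V_GS − V_th = 3.79 − 0.859 = 2.93 V.
Since V_DS = 0.455 V < V_ov = 2.93 V, the device is in the triode region.
I_D = k_n [V_ov · V_DS − ½ V_DS²] = 3 × [2.93 × 0.455 − 0.5 × 0.455²] = 3.69 mA.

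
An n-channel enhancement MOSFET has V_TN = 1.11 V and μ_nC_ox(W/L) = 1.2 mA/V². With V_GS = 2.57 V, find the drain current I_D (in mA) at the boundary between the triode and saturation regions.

I_D = 1.28 mA

At the boundary V_DS = V_ov = V_GS − V_TN = 2.57 − 1.11 = 1.46 V.
I_D = ½ k_n V_ov² = 0.5 × 1.2 × 1.46² = 1.28 mA.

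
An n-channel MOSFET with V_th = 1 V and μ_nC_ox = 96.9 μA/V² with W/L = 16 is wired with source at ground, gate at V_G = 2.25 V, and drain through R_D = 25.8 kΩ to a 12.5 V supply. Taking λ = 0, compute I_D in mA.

V_GS = V_G = 2.25 V, so V_ov = 2.25 − 1 = 1.25 V.
k_n = μ_nC_ox · (W/L) = 1.55 mA/V².
Assume saturation: I_D = ½ k_n V_ov² = 0.5 × 1.55 × 1.25² = 1.21 mA, giving V_DS = V_DD − I_D R_D = 12.5 − 1.21 × 25.8 = -18.8 V.
But -18.8 V < V_ov = 1.25 V, so the device is actually in triode.
In triode I_D = k_n[V_ov V_DS − ½ V_DS²] and I_D = (V_DD − V_DS)/R_D. Equating: 20 V_DS² − 51 V_DS + 12.5 = 0, giving V_DS = 0.275 V (the root below V_ov).
I_D = (12.5 − 0.275) / 25.8 = 0.474 mA.

I_D = 0.474 mA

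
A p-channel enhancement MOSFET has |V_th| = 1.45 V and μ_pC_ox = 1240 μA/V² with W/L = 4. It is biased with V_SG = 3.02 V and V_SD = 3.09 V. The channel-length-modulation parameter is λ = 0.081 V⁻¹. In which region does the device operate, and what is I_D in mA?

k_p = μ_pC_ox · (W/L) = 4.96 mA/V².
V_ov = V_SG − |V_th| = 3.02 − 1.45 = 1.57 V.
Since V_SD = 3.09 V ≥ V_ov = 1.57 V, the device is in saturation.
I_D = ½ k_p V_ov² (1 + λ V_SD) = 0.5 × 4.96 × 1.57² × (1 + 0.081 × 3.09) = 7.64 mA.

Saturation; I_D = 7.64 mA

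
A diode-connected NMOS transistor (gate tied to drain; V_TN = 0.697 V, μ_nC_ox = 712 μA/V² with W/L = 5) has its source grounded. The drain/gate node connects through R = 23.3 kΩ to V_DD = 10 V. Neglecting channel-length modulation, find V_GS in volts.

V_GS = 1.16 V

With gate tied to drain, V_GS = V_DS ≥ V_GS − V_TN, so the device is in saturation.
k_n = μ_nC_ox · (W/L) = 3.56 mA/V².
KCL at the drain: ½ k_n (V_GS − V_TN)² = (V_DD − V_GS)/R.
Let x = V_GS − 0.697. Then 41.5 x² + x − 9.303 = 0, giving x = 0.462 V (positive root), so V_GS = 1.16 V.
I_D = (V_DD − V_GS)/R = (10 − 1.16) / 23.3 = 0.379 mA.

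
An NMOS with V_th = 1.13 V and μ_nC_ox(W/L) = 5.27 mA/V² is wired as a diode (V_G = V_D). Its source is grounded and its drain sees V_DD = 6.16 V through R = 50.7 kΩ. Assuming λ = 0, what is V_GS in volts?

V_GS = 1.32 V

With gate tied to drain, V_GS = V_DS ≥ V_GS − V_th, so the device is in saturation.
KCL at the drain: ½ k_n (V_GS − V_th)² = (V_DD − V_GS)/R.
Let x = V_GS − 1.13. Then 134 x² + x − 5.03 = 0, giving x = 0.19 V (positive root), so V_GS = 1.32 V.
I_D = (V_DD − V_GS)/R = (6.16 − 1.32) / 50.7 = 0.0955 mA.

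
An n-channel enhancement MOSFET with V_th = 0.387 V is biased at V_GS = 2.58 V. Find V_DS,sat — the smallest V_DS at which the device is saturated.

The boundary between triode and saturation is V_DS = V_GS − V_th = V_ov.
V_ov = 2.58 − 0.387 = 2.19 V.

V_DS,sat = 2.19 V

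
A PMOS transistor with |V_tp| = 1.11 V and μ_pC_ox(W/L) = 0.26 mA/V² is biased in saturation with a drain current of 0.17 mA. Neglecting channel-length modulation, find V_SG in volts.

In saturation I_D = ½ k_p (V_SG − |V_tp|)², so V_SG − |V_tp| = √(2 I_D / k_p) = √(2 × 0.17 / 0.26) = 1.14 V.
V_SG = 1.11 + 1.14 = 2.25 V.

V_SG = 2.25 V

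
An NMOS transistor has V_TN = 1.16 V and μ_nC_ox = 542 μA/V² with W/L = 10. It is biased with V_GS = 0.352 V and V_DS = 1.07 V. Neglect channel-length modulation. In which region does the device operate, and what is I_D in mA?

Cutoff; I_D = 0 mA

V_GS = 0.352 V < V_TN = 1.16 V, so the transistor is in cutoff.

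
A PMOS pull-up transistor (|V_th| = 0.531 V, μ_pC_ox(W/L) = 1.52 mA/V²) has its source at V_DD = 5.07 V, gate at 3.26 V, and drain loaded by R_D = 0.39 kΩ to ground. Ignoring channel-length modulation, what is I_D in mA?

V_SG = V_DD − V_G = 5.07 − 3.26 = 1.81 V, so V_ov = 1.81 − 0.531 = 1.28 V.
Assume saturation: I_D = ½ k_p V_ov² = 0.5 × 1.52 × 1.28² = 1.24 mA, giving V_SD = V_DD − I_D R_D = 5.07 − 1.24 × 0.39 = 4.59 V.
V_SD = 4.59 V ≥ V_ov = 1.28 V, confirming saturation.

I_D = 1.24 mA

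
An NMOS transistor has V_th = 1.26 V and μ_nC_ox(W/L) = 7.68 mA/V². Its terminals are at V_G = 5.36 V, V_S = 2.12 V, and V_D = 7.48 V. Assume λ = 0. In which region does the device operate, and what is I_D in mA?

Saturation; I_D = 15.1 mA

V_GS = V_G − V_S = 5.36 − 2.12 = 3.24 V; V_DS = V_D − V_S = 7.48 − 2.12 = 5.36 V.
V_ov = V_GS − V_th = 3.24 − 1.26 = 1.98 V.
Since V_DS = 5.36 V ≥ V_ov = 1.98 V, the device is in saturation.
I_D = ½ k_n V_ov² = 0.5 × 7.68 × 1.98² = 15.1 mA.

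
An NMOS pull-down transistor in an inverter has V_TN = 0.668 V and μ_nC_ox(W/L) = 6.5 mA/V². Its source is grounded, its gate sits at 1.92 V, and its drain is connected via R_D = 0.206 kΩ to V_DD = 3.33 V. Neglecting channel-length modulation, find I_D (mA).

V_GS = V_G = 1.92 V, so V_ov = 1.92 − 0.668 = 1.25 V.
Assume saturation: I_D = ½ k_n V_ov² = 0.5 × 6.5 × 1.25² = 5.09 mA, giving V_DS = V_DD − I_D R_D = 3.33 − 5.09 × 0.206 = 2.28 V.
V_DS = 2.28 V ≥ V_ov = 1.25 V, confirming saturation.

I_D = 5.09 mA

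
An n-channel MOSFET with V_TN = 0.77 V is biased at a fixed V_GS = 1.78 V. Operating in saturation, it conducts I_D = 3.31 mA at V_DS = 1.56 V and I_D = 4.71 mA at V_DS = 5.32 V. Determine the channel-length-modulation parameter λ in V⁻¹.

With V_GS fixed, I_D ∝ (1 + λ V_DS) in saturation, so I_D2/I_D1 = (1 + λ V_DS2)/(1 + λ V_DS1).
4.71/3.31 = 1.423 = (1 + 5.32 λ)/(1 + 1.56 λ).
Solving: λ (I_D1 V_DS2 − I_D2 V_DS1) = I_D2 − I_D1, so λ = (4.71 − 3.31) / (3.31 × 5.32 − 4.71 × 1.56) = 1.4 / 10.3 = 0.136 V⁻¹.

λ = 0.136 V⁻¹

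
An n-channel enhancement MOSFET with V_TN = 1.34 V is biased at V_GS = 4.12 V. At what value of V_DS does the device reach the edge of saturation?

V_DS,sat = 2.78 V

The boundary between triode and saturation is V_DS = V_GS − V_TN = V_ov.
V_ov = 4.12 − 1.34 = 2.78 V.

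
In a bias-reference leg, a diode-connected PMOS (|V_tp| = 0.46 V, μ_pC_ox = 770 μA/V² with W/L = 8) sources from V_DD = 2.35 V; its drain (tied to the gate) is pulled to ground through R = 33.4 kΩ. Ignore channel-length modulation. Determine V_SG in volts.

With gate tied to drain, V_SG = V_SD ≥ V_SG − |V_tp|, so the device is in saturation.
k_p = μ_pC_ox · (W/L) = 6.16 mA/V².
KCL at the drain: ½ k_p (V_SG − |V_tp|)² = (V_DD − V_SG)/R.
Let x = V_SG − 0.46. Then 103 x² + x − 1.89 = 0, giving x = 0.131 V (positive root), so V_SG = 0.591 V.
I_D = (V_DD − V_SG)/R = (2.35 − 0.591) / 33.4 = 0.0527 mA.

V_SG = 0.591 V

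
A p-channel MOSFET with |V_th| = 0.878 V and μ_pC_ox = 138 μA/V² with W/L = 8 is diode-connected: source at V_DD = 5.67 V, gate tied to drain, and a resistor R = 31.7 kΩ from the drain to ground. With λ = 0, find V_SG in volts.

V_SG = 1.37 V

With gate tied to drain, V_SG = V_SD ≥ V_SG − |V_th|, so the device is in saturation.
k_p = μ_pC_ox · (W/L) = 1.104 mA/V².
KCL at the drain: ½ k_p (V_SG − |V_th|)² = (V_DD − V_SG)/R.
Let x = V_SG − 0.878. Then 17.5 x² + x − 4.792 = 0, giving x = 0.496 V (positive root), so V_SG = 1.37 V.
I_D = (V_DD − V_SG)/R = (5.67 − 1.37) / 31.7 = 0.136 mA.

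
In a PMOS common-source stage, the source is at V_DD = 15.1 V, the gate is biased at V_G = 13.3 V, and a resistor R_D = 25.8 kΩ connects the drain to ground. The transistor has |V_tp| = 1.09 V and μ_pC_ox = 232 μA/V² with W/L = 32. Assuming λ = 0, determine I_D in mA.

V_SG = V_DD − V_G = 15.1 − 13.3 = 1.8 V, so V_ov = 1.8 − 1.09 = 0.71 V.
k_p = μ_pC_ox · (W/L) = 7.424 mA/V².
Assume saturation: I_D = ½ k_p V_ov² = 0.5 × 7.424 × 0.71² = 1.87 mA, giving V_SD = V_DD − I_D R_D = 15.1 − 1.87 × 25.8 = -33.2 V.
But -33.2 V < V_ov = 0.71 V, so the device is actually in triode.
In triode I_D = k_p[V_ov V_SD − ½ V_SD²] and I_D = (V_DD − V_SD)/R_D. Equating: 95.8 V_SD² − 137 V_SD + 15.1 = 0, giving V_SD = 0.12 V (the root below V_ov).
I_D = (15.1 − 0.12) / 25.8 = 0.581 mA.

I_D = 0.581 mA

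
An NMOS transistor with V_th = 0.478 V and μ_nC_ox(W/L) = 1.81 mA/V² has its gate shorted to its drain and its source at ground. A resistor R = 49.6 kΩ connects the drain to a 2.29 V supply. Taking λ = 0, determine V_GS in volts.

With gate tied to drain, V_GS = V_DS ≥ V_GS − V_th, so the device is in saturation.
KCL at the drain: ½ k_n (V_GS − V_th)² = (V_DD − V_GS)/R.
Let x = V_GS − 0.478. Then 44.9 x² + x − 1.812 = 0, giving x = 0.19 V (positive root), so V_GS = 0.668 V.
I_D = (V_DD − V_GS)/R = (2.29 − 0.668) / 49.6 = 0.0327 mA.

V_GS = 0.668 V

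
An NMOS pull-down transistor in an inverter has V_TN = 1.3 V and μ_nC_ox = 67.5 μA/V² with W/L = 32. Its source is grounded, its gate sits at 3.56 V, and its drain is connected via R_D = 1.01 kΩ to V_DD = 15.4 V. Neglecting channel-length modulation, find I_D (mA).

I_D = 5.52 mA

V_GS = V_G = 3.56 V, so V_ov = 3.56 − 1.3 = 2.26 V.
k_n = μ_nC_ox · (W/L) = 2.16 mA/V².
Assume saturation: I_D = ½ k_n V_ov² = 0.5 × 2.16 × 2.26² = 5.52 mA, giving V_DS = V_DD − I_D R_D = 15.4 − 5.52 × 1.01 = 9.83 V.
V_DS = 9.83 V ≥ V_ov = 2.26 V, confirming saturation.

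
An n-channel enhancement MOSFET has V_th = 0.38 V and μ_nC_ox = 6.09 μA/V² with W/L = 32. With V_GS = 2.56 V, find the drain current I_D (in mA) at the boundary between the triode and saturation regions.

At the boundary V_DS = V_ov = V_GS − V_th = 2.56 − 0.38 = 2.18 V.
k_n = μ_nC_ox · (W/L) = 0.1949 mA/V².
I_D = ½ k_n V_ov² = 0.5 × 0.1949 × 2.18² = 0.463 mA.

I_D = 0.463 mA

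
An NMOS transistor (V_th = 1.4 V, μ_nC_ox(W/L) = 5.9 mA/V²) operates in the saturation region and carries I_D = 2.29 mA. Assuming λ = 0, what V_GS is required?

In saturation I_D = ½ k_n (V_GS − V_th)², so V_GS − V_th = √(2 I_D / k_n) = √(2 × 2.29 / 5.9) = 0.881 V.
V_GS = 1.4 + 0.881 = 2.28 V.

V_GS = 2.28 V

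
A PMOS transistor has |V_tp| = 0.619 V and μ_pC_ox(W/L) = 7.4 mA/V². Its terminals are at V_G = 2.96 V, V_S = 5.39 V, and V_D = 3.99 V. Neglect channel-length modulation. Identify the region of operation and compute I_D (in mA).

V_SG = V_S − V_G = 5.39 − 2.96 = 2.43 V; V_SD = V_S − V_D = 5.39 − 3.99 = 1.4 V.
V_ov = V_SG − |V_tp| = 2.43 − 0.619 = 1.81 V.
Since V_SD = 1.4 V < V_ov = 1.81 V, the device is in the triode region.
I_D = k_p [V_ov · V_SD − ½ V_SD²] = 7.4 × [1.81 × 1.4 − 0.5 × 1.4²] = 11.5 mA.

Triode; I_D = 11.5 mA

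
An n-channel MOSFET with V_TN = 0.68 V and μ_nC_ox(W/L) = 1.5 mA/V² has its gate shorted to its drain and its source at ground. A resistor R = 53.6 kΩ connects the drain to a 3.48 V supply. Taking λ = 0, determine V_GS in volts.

V_GS = 0.932 V

With gate tied to drain, V_GS = V_DS ≥ V_GS − V_TN, so the device is in saturation.
KCL at the drain: ½ k_n (V_GS − V_TN)² = (V_DD − V_GS)/R.
Let x = V_GS − 0.68. Then 40.2 x² + x − 2.8 = 0, giving x = 0.252 V (positive root), so V_GS = 0.932 V.
I_D = (V_DD − V_GS)/R = (3.48 − 0.932) / 53.6 = 0.0475 mA.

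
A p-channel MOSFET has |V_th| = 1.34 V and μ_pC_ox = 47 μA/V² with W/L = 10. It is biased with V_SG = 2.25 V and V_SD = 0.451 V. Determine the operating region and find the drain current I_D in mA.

k_p = μ_pC_ox · (W/L) = 0.47 mA/V².
V_ov = V_SG − |V_th| = 2.25 − 1.34 = 0.91 V.
Since V_SD = 0.451 V < V_ov = 0.91 V, the device is in the triode region.
I_D = k_p [V_ov · V_SD − ½ V_SD²] = 0.47 × [0.91 × 0.451 − 0.5 × 0.451²] = 0.145 mA.

Triode; I_D = 0.145 mA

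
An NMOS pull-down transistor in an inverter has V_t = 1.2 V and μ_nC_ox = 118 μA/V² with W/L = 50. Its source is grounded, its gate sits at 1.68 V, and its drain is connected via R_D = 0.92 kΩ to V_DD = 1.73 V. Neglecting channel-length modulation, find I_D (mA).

I_D = 0.680 mA

V_GS = V_G = 1.68 V, so V_ov = 1.68 − 1.2 = 0.48 V.
k_n = μ_nC_ox · (W/L) = 5.9 mA/V².
Assume saturation: I_D = ½ k_n V_ov² = 0.5 × 5.9 × 0.48² = 0.68 mA, giving V_DS = V_DD − I_D R_D = 1.73 − 0.68 × 0.92 = 1.1 V.
V_DS = 1.1 V ≥ V_ov = 0.48 V, confirming saturation.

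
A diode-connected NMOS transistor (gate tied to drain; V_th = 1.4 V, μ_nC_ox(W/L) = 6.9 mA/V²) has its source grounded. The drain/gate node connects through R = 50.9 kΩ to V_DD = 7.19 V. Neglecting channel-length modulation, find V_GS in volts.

V_GS = 1.58 V

With gate tied to drain, V_GS = V_DS ≥ V_GS − V_th, so the device is in saturation.
KCL at the drain: ½ k_n (V_GS − V_th)² = (V_DD − V_GS)/R.
Let x = V_GS − 1.4. Then 176 x² + x − 5.79 = 0, giving x = 0.179 V (positive root), so V_GS = 1.58 V.
I_D = (V_DD − V_GS)/R = (7.19 − 1.58) / 50.9 = 0.11 mA.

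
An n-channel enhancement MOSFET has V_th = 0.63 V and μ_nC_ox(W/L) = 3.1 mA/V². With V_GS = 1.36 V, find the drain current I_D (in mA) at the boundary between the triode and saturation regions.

At the boundary V_DS = V_ov = V_GS − V_th = 1.36 − 0.63 = 0.73 V.
I_D = ½ k_n V_ov² = 0.5 × 3.1 × 0.73² = 0.826 mA.

I_D = 0.826 mA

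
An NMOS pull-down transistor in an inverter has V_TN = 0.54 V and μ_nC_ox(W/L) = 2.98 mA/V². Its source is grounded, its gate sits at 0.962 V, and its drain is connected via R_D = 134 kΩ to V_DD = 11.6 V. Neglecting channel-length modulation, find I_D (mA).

V_GS = V_G = 0.962 V, so V_ov = 0.962 − 0.54 = 0.422 V.
Assume saturation: I_D = ½ k_n V_ov² = 0.5 × 2.98 × 0.422² = 0.265 mA, giving V_DS = V_DD − I_D R_D = 11.6 − 0.265 × 134 = -24 V.
But -24 V < V_ov = 0.422 V, so the device is actually in triode.
In triode I_D = k_n[V_ov V_DS − ½ V_DS²] and I_D = (V_DD − V_DS)/R_D. Equating: 200 V_DS² − 169.5 V_DS + 11.6 = 0, giving V_DS = 0.0751 V (the root below V_ov).
I_D = (11.6 − 0.0751) / 134 = 0.086 mA.

I_D = 0.0860 mA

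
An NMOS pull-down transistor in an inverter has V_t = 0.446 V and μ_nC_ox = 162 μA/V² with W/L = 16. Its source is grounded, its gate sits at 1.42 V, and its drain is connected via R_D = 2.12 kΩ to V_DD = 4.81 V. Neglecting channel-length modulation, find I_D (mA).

V_GS = V_G = 1.42 V, so V_ov = 1.42 − 0.446 = 0.974 V.
k_n = μ_nC_ox · (W/L) = 2.592 mA/V².
Assume saturation: I_D = ½ k_n V_ov² = 0.5 × 2.592 × 0.974² = 1.23 mA, giving V_DS = V_DD − I_D R_D = 4.81 − 1.23 × 2.12 = 2.2 V.
V_DS = 2.2 V ≥ V_ov = 0.974 V, confirming saturation.

I_D = 1.23 mA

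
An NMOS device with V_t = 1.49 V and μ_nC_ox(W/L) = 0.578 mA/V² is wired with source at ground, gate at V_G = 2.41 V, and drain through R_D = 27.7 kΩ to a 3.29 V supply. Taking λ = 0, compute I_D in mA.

I_D = 0.110 mA

V_GS = V_G = 2.41 V, so V_ov = 2.41 − 1.49 = 0.92 V.
Assume saturation: I_D = ½ k_n V_ov² = 0.5 × 0.578 × 0.92² = 0.245 mA, giving V_DS = V_DD − I_D R_D = 3.29 − 0.245 × 27.7 = -3.49 V.
But -3.49 V < V_ov = 0.92 V, so the device is actually in triode.
In triode I_D = k_n[V_ov V_DS − ½ V_DS²] and I_D = (V_DD − V_DS)/R_D. Equating: 8.01 V_DS² − 15.73 V_DS + 3.29 = 0, giving V_DS = 0.238 V (the root below V_ov).
I_D = (3.29 − 0.238) / 27.7 = 0.11 mA.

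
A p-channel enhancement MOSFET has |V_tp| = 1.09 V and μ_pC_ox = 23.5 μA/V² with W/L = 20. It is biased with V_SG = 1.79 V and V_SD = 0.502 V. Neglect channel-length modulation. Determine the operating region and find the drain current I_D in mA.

Triode; I_D = 0.106 mA

k_p = μ_pC_ox · (W/L) = 0.47 mA/V².
V_ov = V_SG − |V_tp| = 1.79 − 1.09 = 0.7 V.
Since V_SD = 0.502 V < V_ov = 0.7 V, the device is in the triode region.
I_D = k_p [V_ov · V_SD − ½ V_SD²] = 0.47 × [0.7 × 0.502 − 0.5 × 0.502²] = 0.106 mA.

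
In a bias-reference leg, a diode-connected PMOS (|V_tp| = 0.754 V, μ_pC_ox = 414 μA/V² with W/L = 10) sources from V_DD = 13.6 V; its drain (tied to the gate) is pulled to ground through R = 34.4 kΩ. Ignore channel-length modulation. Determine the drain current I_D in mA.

I_D = 0.361 mA

With gate tied to drain, V_SG = V_SD ≥ V_SG − |V_tp|, so the device is in saturation.
k_p = μ_pC_ox · (W/L) = 4.14 mA/V².
KCL at the drain: ½ k_p (V_SG − |V_tp|)² = (V_DD − V_SG)/R.
Let x = V_SG − 0.754. Then 71.2 x² + x − 12.85 = 0, giving x = 0.418 V (positive root), so V_SG = 1.17 V.
I_D = (V_DD − V_SG)/R = (13.6 − 1.17) / 34.4 = 0.361 mA.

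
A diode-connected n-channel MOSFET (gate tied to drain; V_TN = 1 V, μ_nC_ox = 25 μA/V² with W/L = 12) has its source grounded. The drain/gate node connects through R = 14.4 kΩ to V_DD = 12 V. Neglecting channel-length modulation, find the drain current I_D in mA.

With gate tied to drain, V_GS = V_DS ≥ V_GS − V_TN, so the device is in saturation.
k_n = μ_nC_ox · (W/L) = 0.3 mA/V².
KCL at the drain: ½ k_n (V_GS − V_TN)² = (V_DD − V_GS)/R.
Let x = V_GS − 1. Then 2.16 x² + x − 11 = 0, giving x = 2.04 V (positive root), so V_GS = 3.04 V.
I_D = (V_DD − V_GS)/R = (12 − 3.04) / 14.4 = 0.622 mA.

I_D = 0.622 mA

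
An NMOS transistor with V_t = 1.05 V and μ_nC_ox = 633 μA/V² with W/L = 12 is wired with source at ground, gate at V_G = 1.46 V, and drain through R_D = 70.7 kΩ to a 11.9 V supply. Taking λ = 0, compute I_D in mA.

I_D = 0.167 mA

V_GS = V_G = 1.46 V, so V_ov = 1.46 − 1.05 = 0.41 V.
k_n = μ_nC_ox · (W/L) = 7.596 mA/V².
Assume saturation: I_D = ½ k_n V_ov² = 0.5 × 7.596 × 0.41² = 0.638 mA, giving V_DS = V_DD − I_D R_D = 11.9 − 0.638 × 70.7 = -33.2 V.
But -33.2 V < V_ov = 0.41 V, so the device is actually in triode.
In triode I_D = k_n[V_ov V_DS − ½ V_DS²] and I_D = (V_DD − V_DS)/R_D. Equating: 269 V_DS² − 221.2 V_DS + 11.9 = 0, giving V_DS = 0.0579 V (the root below V_ov).
I_D = (11.9 − 0.0579) / 70.7 = 0.167 mA.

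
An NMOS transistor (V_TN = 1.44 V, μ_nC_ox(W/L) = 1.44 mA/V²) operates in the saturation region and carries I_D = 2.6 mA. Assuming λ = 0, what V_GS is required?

V_GS = 3.34 V

In saturation I_D = ½ k_n (V_GS − V_TN)², so V_GS − V_TN = √(2 I_D / k_n) = √(2 × 2.6 / 1.44) = 1.9 V.
V_GS = 1.44 + 1.9 = 3.34 V.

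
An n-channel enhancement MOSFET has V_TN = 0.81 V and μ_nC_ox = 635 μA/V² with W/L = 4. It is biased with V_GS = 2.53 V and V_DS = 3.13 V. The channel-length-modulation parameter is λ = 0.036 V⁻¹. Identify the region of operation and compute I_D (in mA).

k_n = μ_nC_ox · (W/L) = 2.54 mA/V².
V_ov = V_GS − V_TN = 2.53 − 0.81 = 1.72 V.
Since V_DS = 3.13 V ≥ V_ov = 1.72 V, the device is in saturation.
I_D = ½ k_n V_ov² (1 + λ V_DS) = 0.5 × 2.54 × 1.72² × (1 + 0.036 × 3.13) = 4.18 mA.

Saturation; I_D = 4.18 mA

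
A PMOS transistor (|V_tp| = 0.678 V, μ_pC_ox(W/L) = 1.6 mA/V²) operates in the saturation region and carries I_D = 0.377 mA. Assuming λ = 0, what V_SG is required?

V_SG = 1.36 V

In saturation I_D = ½ k_p (V_SG − |V_tp|)², so V_SG − |V_tp| = √(2 I_D / k_p) = √(2 × 0.377 / 1.6) = 0.686 V.
V_SG = 0.678 + 0.686 = 1.36 V.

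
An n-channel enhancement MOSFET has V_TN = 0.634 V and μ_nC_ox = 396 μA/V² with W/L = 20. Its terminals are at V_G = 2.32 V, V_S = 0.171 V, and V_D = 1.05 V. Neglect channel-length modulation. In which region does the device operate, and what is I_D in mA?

Triode; I_D = 7.49 mA

V_GS = V_G − V_S = 2.32 − 0.171 = 2.15 V; V_DS = V_D − V_S = 1.05 − 0.171 = 0.879 V.
k_n = μ_nC_ox · (W/L) = 7.92 mA/V².
V_ov = V_GS − V_TN = 2.15 − 0.634 = 1.52 V.
Since V_DS = 0.879 V < V_ov = 1.52 V, the device is in the triode region.
I_D = k_n [V_ov · V_DS − ½ V_DS²] = 7.92 × [1.52 × 0.879 − 0.5 × 0.879²] = 7.49 mA.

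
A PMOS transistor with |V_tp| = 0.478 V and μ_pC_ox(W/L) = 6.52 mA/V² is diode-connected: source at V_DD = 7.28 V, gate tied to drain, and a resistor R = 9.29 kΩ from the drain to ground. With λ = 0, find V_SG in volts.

With gate tied to drain, V_SG = V_SD ≥ V_SG − |V_tp|, so the device is in saturation.
KCL at the drain: ½ k_p (V_SG − |V_tp|)² = (V_DD − V_SG)/R.
Let x = V_SG − 0.478. Then 30.3 x² + x − 6.802 = 0, giving x = 0.458 V (positive root), so V_SG = 0.936 V.
I_D = (V_DD − V_SG)/R = (7.28 − 0.936) / 9.29 = 0.683 mA.

V_SG = 0.936 V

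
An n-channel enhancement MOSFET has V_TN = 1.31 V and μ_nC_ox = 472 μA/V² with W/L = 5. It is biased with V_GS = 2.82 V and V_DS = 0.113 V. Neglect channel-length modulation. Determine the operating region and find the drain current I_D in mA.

k_n = μ_nC_ox · (W/L) = 2.36 mA/V².
V_ov = V_GS − V_TN = 2.82 − 1.31 = 1.51 V.
Since V_DS = 0.113 V < V_ov = 1.51 V, the device is in the triode region.
I_D = k_n [V_ov · V_DS − ½ V_DS²] = 2.36 × [1.51 × 0.113 − 0.5 × 0.113²] = 0.388 mA.

Triode; I_D = 0.388 mA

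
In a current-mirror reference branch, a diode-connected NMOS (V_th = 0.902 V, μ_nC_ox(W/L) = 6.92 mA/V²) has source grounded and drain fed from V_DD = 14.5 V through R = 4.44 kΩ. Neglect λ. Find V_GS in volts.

V_GS = 1.81 V

With gate tied to drain, V_GS = V_DS ≥ V_GS − V_th, so the device is in saturation.
KCL at the drain: ½ k_n (V_GS − V_th)² = (V_DD − V_GS)/R.
Let x = V_GS − 0.902. Then 15.4 x² + x − 13.6 = 0, giving x = 0.909 V (positive root), so V_GS = 1.81 V.
I_D = (V_DD − V_GS)/R = (14.5 − 1.81) / 4.44 = 2.86 mA.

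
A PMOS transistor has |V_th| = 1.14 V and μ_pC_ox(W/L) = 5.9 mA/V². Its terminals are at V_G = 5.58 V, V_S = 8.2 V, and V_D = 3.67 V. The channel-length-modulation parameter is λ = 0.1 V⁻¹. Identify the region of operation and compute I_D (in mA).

V_SG = V_S − V_G = 8.2 − 5.58 = 2.62 V; V_SD = V_S − V_D = 8.2 − 3.67 = 4.53 V.
V_ov = V_SG − |V_th| = 2.62 − 1.14 = 1.48 V.
Since V_SD = 4.53 V ≥ V_ov = 1.48 V, the device is in saturation.
I_D = ½ k_p V_ov² (1 + λ V_SD) = 0.5 × 5.9 × 1.48² × (1 + 0.1 × 4.53) = 9.39 mA.

Saturation; I_D = 9.39 mA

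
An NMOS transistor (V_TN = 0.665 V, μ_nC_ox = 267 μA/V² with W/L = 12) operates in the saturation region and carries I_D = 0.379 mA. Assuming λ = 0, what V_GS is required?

V_GS = 1.15 V

k_n = μ_nC_ox · (W/L) = 3.204 mA/V².
In saturation I_D = ½ k_n (V_GS − V_TN)², so V_GS − V_TN = √(2 I_D / k_n) = √(2 × 0.379 / 3.204) = 0.486 V.
V_GS = 0.665 + 0.486 = 1.15 V.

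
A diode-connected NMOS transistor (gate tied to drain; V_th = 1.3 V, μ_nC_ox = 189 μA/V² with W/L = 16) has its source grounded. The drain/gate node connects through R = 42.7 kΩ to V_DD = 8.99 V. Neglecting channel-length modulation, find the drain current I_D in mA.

With gate tied to drain, V_GS = V_DS ≥ V_GS − V_th, so the device is in saturation.
k_n = μ_nC_ox · (W/L) = 3.024 mA/V².
KCL at the drain: ½ k_n (V_GS − V_th)² = (V_DD − V_GS)/R.
Let x = V_GS − 1.3. Then 64.6 x² + x − 7.69 = 0, giving x = 0.337 V (positive root), so V_GS = 1.64 V.
I_D = (V_DD − V_GS)/R = (8.99 − 1.64) / 42.7 = 0.172 mA.

I_D = 0.172 mA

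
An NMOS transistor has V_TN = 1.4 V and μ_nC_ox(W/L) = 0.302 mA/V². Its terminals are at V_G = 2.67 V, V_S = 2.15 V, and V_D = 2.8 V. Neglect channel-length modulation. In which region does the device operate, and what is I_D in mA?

V_GS = V_G − V_S = 2.67 − 2.15 = 0.52 V; V_DS = V_D − V_S = 2.8 − 2.15 = 0.65 V.
V_GS = 0.52 V < V_TN = 1.4 V, so the transistor is in cutoff.

Cutoff; I_D = 0 mA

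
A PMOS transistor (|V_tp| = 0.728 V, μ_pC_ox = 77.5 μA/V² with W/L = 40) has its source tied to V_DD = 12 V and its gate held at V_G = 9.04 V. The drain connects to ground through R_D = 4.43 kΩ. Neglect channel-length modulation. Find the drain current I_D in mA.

V_SG = V_DD − V_G = 12 − 9.04 = 2.96 V, so V_ov = 2.96 − 0.728 = 2.23 V.
k_p = μ_pC_ox · (W/L) = 3.1 mA/V².
Assume saturation: I_D = ½ k_p V_ov² = 0.5 × 3.1 × 2.23² = 7.72 mA, giving V_SD = V_DD − I_D R_D = 12 − 7.72 × 4.43 = -22.2 V.
But -22.2 V < V_ov = 2.23 V, so the device is actually in triode.
In triode I_D = k_p[V_ov V_SD − ½ V_SD²] and I_D = (V_DD − V_SD)/R_D. Equating: 6.87 V_SD² − 31.65 V_SD + 12 = 0, giving V_SD = 0.417 V (the root below V_ov).
I_D = (12 − 0.417) / 4.43 = 2.61 mA.

I_D = 2.61 mA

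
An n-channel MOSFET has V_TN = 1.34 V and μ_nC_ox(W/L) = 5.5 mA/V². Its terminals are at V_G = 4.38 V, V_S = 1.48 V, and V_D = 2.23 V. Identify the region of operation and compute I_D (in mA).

Triode; I_D = 4.89 mA

V_GS = V_G − V_S = 4.38 − 1.48 = 2.9 V; V_DS = V_D − V_S = 2.23 − 1.48 = 0.75 V.
V_ov = V_GS − V_TN = 2.9 − 1.34 = 1.56 V.
Since V_DS = 0.75 V < V_ov = 1.56 V, the device is in the triode region.
I_D = k_n [V_ov · V_DS − ½ V_DS²] = 5.5 × [1.56 × 0.75 − 0.5 × 0.75²] = 4.89 mA.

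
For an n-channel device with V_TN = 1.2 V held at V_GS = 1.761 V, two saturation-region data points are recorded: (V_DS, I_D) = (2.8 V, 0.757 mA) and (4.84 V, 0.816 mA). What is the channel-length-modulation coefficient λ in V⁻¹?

With V_GS fixed, I_D ∝ (1 + λ V_DS) in saturation, so I_D2/I_D1 = (1 + λ V_DS2)/(1 + λ V_DS1).
0.816/0.757 = 1.078 = (1 + 4.84 λ)/(1 + 2.8 λ).
Solving: λ (I_D1 V_DS2 − I_D2 V_DS1) = I_D2 − I_D1, so λ = (0.816 − 0.757) / (0.757 × 4.84 − 0.816 × 2.8) = 0.059 / 1.38 = 0.0428 V⁻¹.

λ = 0.0428 V⁻¹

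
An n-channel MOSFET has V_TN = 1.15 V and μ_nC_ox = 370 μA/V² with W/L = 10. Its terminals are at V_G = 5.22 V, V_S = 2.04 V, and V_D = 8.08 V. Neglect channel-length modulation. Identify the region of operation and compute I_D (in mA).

V_GS = V_G − V_S = 5.22 − 2.04 = 3.18 V; V_DS = V_D − V_S = 8.08 − 2.04 = 6.04 V.
k_n = μ_nC_ox · (W/L) = 3.7 mA/V².
V_ov = V_GS − V_TN = 3.18 − 1.15 = 2.03 V.
Since V_DS = 6.04 V ≥ V_ov = 2.03 V, the device is in saturation.
I_D = ½ k_n V_ov² = 0.5 × 3.7 × 2.03² = 7.62 mA.

Saturation; I_D = 7.62 mA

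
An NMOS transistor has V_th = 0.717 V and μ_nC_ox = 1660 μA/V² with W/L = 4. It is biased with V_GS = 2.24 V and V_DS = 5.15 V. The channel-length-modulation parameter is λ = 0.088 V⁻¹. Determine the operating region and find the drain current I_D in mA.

Saturation; I_D = 11.2 mA

k_n = μ_nC_ox · (W/L) = 6.64 mA/V².
V_ov = V_GS − V_th = 2.24 − 0.717 = 1.52 V.
Since V_DS = 5.15 V ≥ V_ov = 1.52 V, the device is in saturation.
I_D = ½ k_n V_ov² (1 + λ V_DS) = 0.5 × 6.64 × 1.52² × (1 + 0.088 × 5.15) = 11.2 mA.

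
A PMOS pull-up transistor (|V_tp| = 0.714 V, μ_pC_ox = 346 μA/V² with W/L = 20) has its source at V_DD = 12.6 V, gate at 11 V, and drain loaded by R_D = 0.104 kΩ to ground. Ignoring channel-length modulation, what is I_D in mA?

I_D = 2.72 mA

V_SG = V_DD − V_G = 12.6 − 11 = 1.6 V, so V_ov = 1.6 − 0.714 = 0.886 V.
k_p = μ_pC_ox · (W/L) = 6.92 mA/V².
Assume saturation: I_D = ½ k_p V_ov² = 0.5 × 6.92 × 0.886² = 2.72 mA, giving V_SD = V_DD − I_D R_D = 12.6 − 2.72 × 0.104 = 12.3 V.
V_SD = 12.3 V ≥ V_ov = 0.886 V, confirming saturation.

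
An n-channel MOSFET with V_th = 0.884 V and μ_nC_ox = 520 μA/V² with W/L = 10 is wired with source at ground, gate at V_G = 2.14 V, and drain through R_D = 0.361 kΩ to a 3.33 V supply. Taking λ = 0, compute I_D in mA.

V_GS = V_G = 2.14 V, so V_ov = 2.14 − 0.884 = 1.26 V.
k_n = μ_nC_ox · (W/L) = 5.2 mA/V².
Assume saturation: I_D = ½ k_n V_ov² = 0.5 × 5.2 × 1.26² = 4.1 mA, giving V_DS = V_DD − I_D R_D = 3.33 − 4.1 × 0.361 = 1.85 V.
V_DS = 1.85 V ≥ V_ov = 1.26 V, confirming saturation.

I_D = 4.10 mA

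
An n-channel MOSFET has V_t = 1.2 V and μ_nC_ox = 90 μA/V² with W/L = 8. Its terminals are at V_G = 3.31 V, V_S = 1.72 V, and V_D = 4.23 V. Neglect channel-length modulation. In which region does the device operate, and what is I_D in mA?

V_GS = V_G − V_S = 3.31 − 1.72 = 1.59 V; V_DS = V_D − V_S = 4.23 − 1.72 = 2.51 V.
k_n = μ_nC_ox · (W/L) = 0.72 mA/V².
V_ov = V_GS − V_t = 1.59 − 1.2 = 0.39 V.
Since V_DS = 2.51 V ≥ V_ov = 0.39 V, the device is in saturation.
I_D = ½ k_n V_ov² = 0.5 × 0.72 × 0.39² = 0.0548 mA.

Saturation; I_D = 0.0548 mA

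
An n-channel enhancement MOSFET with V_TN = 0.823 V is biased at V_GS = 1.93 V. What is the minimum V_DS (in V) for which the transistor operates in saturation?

The boundary between triode and saturation is V_DS = V_GS − V_TN = V_ov.
V_ov = 1.93 − 0.823 = 1.11 V.

V_DS,sat = 1.11 V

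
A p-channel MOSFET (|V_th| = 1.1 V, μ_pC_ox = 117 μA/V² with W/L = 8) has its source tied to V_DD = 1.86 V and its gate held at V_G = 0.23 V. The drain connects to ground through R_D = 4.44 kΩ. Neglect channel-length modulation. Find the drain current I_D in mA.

I_D = 0.131 mA

V_SG = V_DD − V_G = 1.86 − 0.23 = 1.63 V, so V_ov = 1.63 − 1.1 = 0.53 V.
k_p = μ_pC_ox · (W/L) = 0.936 mA/V².
Assume saturation: I_D = ½ k_p V_ov² = 0.5 × 0.936 × 0.53² = 0.131 mA, giving V_SD = V_DD − I_D R_D = 1.86 − 0.131 × 4.44 = 1.28 V.
V_SD = 1.28 V ≥ V_ov = 0.53 V, confirming saturation.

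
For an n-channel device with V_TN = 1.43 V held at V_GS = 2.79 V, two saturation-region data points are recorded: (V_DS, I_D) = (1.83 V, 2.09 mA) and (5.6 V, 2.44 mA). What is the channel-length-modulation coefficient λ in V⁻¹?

λ = 0.0484 V⁻¹

With V_GS fixed, I_D ∝ (1 + λ V_DS) in saturation, so I_D2/I_D1 = (1 + λ V_DS2)/(1 + λ V_DS1).
2.44/2.09 = 1.167 = (1 + 5.6 λ)/(1 + 1.83 λ).
Solving: λ (I_D1 V_DS2 − I_D2 V_DS1) = I_D2 − I_D1, so λ = (2.44 − 2.09) / (2.09 × 5.6 − 2.44 × 1.83) = 0.35 / 7.24 = 0.0484 V⁻¹.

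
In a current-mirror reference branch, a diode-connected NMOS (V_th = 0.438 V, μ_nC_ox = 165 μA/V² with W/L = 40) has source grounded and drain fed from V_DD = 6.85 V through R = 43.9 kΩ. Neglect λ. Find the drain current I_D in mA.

I_D = 0.141 mA

With gate tied to drain, V_GS = V_DS ≥ V_GS − V_th, so the device is in saturation.
k_n = μ_nC_ox · (W/L) = 6.6 mA/V².
KCL at the drain: ½ k_n (V_GS − V_th)² = (V_DD − V_GS)/R.
Let x = V_GS − 0.438. Then 145 x² + x − 6.412 = 0, giving x = 0.207 V (positive root), so V_GS = 0.645 V.
I_D = (V_DD − V_GS)/R = (6.85 − 0.645) / 43.9 = 0.141 mA.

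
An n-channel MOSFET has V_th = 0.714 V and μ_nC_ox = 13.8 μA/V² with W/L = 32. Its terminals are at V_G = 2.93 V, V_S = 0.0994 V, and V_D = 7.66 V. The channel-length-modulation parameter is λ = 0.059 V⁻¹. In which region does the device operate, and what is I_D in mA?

Saturation; I_D = 1.43 mA

V_GS = V_G − V_S = 2.93 − 0.0994 = 2.83 V; V_DS = V_D − V_S = 7.66 − 0.0994 = 7.56 V.
k_n = μ_nC_ox · (W/L) = 0.4416 mA/V².
V_ov = V_GS − V_th = 2.83 − 0.714 = 2.12 V.
Since V_DS = 7.56 V ≥ V_ov = 2.12 V, the device is in saturation.
I_D = ½ k_n V_ov² (1 + λ V_DS) = 0.5 × 0.4416 × 2.12² × (1 + 0.059 × 7.56) = 1.43 mA.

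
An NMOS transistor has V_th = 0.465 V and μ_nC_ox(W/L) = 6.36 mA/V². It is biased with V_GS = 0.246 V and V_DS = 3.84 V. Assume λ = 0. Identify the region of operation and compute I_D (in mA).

V_GS = 0.246 V < V_th = 0.465 V, so the transistor is in cutoff.

Cutoff; I_D = 0 mA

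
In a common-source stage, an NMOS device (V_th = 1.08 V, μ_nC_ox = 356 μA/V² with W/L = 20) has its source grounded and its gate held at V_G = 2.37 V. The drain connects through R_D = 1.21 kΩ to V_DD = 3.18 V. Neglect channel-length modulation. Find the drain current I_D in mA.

V_GS = V_G = 2.37 V, so V_ov = 2.37 − 1.08 = 1.29 V.
k_n = μ_nC_ox · (W/L) = 7.12 mA/V².
Assume saturation: I_D = ½ k_n V_ov² = 0.5 × 7.12 × 1.29² = 5.92 mA, giving V_DS = V_DD − I_D R_D = 3.18 − 5.92 × 1.21 = -3.99 V.
But -3.99 V < V_ov = 1.29 V, so the device is actually in triode.
In triode I_D = k_n[V_ov V_DS − ½ V_DS²] and I_D = (V_DD − V_DS)/R_D. Equating: 4.31 V_DS² − 12.11 V_DS + 3.18 = 0, giving V_DS = 0.293 V (the root below V_ov).
I_D = (3.18 − 0.293) / 1.21 = 2.39 mA.

I_D = 2.39 mA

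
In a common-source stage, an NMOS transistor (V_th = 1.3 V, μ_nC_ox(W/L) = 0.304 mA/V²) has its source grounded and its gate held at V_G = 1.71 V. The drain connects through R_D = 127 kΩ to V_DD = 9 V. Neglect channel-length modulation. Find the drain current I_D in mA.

V_GS = V_G = 1.71 V, so V_ov = 1.71 − 1.3 = 0.41 V.
Assume saturation: I_D = ½ k_n V_ov² = 0.5 × 0.304 × 0.41² = 0.0256 mA, giving V_DS = V_DD − I_D R_D = 9 − 0.0256 × 127 = 5.75 V.
V_DS = 5.75 V ≥ V_ov = 0.41 V, confirming saturation.

I_D = 0.0256 mA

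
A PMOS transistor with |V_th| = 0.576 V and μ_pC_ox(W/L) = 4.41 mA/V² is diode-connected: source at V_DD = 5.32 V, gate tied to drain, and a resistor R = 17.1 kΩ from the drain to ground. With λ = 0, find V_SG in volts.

With gate tied to drain, V_SG = V_SD ≥ V_SG − |V_th|, so the device is in saturation.
KCL at the drain: ½ k_p (V_SG − |V_th|)² = (V_DD − V_SG)/R.
Let x = V_SG − 0.576. Then 37.7 x² + x − 4.744 = 0, giving x = 0.342 V (positive root), so V_SG = 0.918 V.
I_D = (V_DD − V_SG)/R = (5.32 − 0.918) / 17.1 = 0.257 mA.

V_SG = 0.918 V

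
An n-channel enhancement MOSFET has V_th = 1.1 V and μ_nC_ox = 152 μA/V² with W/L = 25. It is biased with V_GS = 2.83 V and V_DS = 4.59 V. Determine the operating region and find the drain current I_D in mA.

Saturation; I_D = 5.69 mA

k_n = μ_nC_ox · (W/L) = 3.8 mA/V².
V_ov = V_GS − V_th = 2.83 − 1.1 = 1.73 V.
Since V_DS = 4.59 V ≥ V_ov = 1.73 V, the device is in saturation.
I_D = ½ k_n V_ov² = 0.5 × 3.8 × 1.73² = 5.69 mA.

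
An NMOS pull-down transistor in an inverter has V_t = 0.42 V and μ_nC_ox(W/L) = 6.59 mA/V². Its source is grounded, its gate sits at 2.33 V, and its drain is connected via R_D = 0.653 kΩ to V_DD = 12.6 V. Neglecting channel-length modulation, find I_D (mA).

I_D = 12.0 mA

V_GS = V_G = 2.33 V, so V_ov = 2.33 − 0.42 = 1.91 V.
Assume saturation: I_D = ½ k_n V_ov² = 0.5 × 6.59 × 1.91² = 12 mA, giving V_DS = V_DD − I_D R_D = 12.6 − 12 × 0.653 = 4.75 V.
V_DS = 4.75 V ≥ V_ov = 1.91 V, confirming saturation.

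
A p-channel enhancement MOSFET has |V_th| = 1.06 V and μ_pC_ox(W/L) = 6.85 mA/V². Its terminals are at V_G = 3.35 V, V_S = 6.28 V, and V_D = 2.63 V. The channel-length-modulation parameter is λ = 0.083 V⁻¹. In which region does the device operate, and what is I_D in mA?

Saturation; I_D = 15.6 mA

V_SG = V_S − V_G = 6.28 − 3.35 = 2.93 V; V_SD = V_S − V_D = 6.28 − 2.63 = 3.65 V.
V_ov = V_SG − |V_th| = 2.93 − 1.06 = 1.87 V.
Since V_SD = 3.65 V ≥ V_ov = 1.87 V, the device is in saturation.
I_D = ½ k_p V_ov² (1 + λ V_SD) = 0.5 × 6.85 × 1.87² × (1 + 0.083 × 3.65) = 15.6 mA.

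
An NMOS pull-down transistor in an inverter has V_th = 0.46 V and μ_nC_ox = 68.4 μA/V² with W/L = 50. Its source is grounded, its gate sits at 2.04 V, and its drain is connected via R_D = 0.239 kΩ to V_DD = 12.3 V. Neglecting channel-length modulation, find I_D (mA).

I_D = 4.27 mA

V_GS = V_G = 2.04 V, so V_ov = 2.04 − 0.46 = 1.58 V.
k_n = μ_nC_ox · (W/L) = 3.42 mA/V².
Assume saturation: I_D = ½ k_n V_ov² = 0.5 × 3.42 × 1.58² = 4.27 mA, giving V_DS = V_DD − I_D R_D = 12.3 − 4.27 × 0.239 = 11.3 V.
V_DS = 11.3 V ≥ V_ov = 1.58 V, confirming saturation.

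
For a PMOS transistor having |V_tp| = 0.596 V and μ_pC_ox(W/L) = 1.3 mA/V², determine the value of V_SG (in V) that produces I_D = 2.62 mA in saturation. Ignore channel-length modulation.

V_SG = 2.60 V

In saturation I_D = ½ k_p (V_SG − |V_tp|)², so V_SG − |V_tp| = √(2 I_D / k_p) = √(2 × 2.62 / 1.3) = 2.01 V.
V_SG = 0.596 + 2.01 = 2.6 V.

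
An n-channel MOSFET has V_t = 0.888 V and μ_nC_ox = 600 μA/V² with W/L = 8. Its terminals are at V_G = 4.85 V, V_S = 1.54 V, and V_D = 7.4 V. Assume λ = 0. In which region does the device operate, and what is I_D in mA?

Saturation; I_D = 14.1 mA

V_GS = V_G − V_S = 4.85 − 1.54 = 3.31 V; V_DS = V_D − V_S = 7.4 − 1.54 = 5.86 V.
k_n = μ_nC_ox · (W/L) = 4.8 mA/V².
V_ov = V_GS − V_t = 3.31 − 0.888 = 2.42 V.
Since V_DS = 5.86 V ≥ V_ov = 2.42 V, the device is in saturation.
I_D = ½ k_n V_ov² = 0.5 × 4.8 × 2.42² = 14.1 mA.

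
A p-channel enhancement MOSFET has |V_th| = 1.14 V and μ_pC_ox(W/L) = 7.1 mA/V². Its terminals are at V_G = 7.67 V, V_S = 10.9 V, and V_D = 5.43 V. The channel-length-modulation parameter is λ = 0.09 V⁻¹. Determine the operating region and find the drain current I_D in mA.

V_SG = V_S − V_G = 10.9 − 7.67 = 3.23 V; V_SD = V_S − V_D = 10.9 − 5.43 = 5.47 V.
V_ov = V_SG − |V_th| = 3.23 − 1.14 = 2.09 V.
Since V_SD = 5.47 V ≥ V_ov = 2.09 V, the device is in saturation.
I_D = ½ k_p V_ov² (1 + λ V_SD) = 0.5 × 7.1 × 2.09² × (1 + 0.09 × 5.47) = 23.1 mA.

Saturation; I_D = 23.1 mA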